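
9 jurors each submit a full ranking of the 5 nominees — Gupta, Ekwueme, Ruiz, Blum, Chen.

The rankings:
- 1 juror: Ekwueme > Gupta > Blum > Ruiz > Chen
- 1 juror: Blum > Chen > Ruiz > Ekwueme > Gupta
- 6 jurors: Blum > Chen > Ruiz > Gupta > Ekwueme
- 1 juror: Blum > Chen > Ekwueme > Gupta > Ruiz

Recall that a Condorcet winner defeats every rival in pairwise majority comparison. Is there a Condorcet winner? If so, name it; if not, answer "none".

Blum

Check each pair by majority over 9 ballots:
Gupta vs Ekwueme: Gupta preferred on 6 ballots; Gupta wins 6–3.
Gupta vs Ruiz: Ruiz, 7–2.
Gupta vs Blum: Blum, 8–1.
Gupta vs Chen: Chen wins 8–1.
Ekwueme vs Ruiz: Ekwueme is ranked higher on 1+1 = 2 ballots, Ruiz on 7. Ruiz wins 7–2.
Ekwueme vs Blum: Ekwueme is ranked higher on 1 ballot, Blum on 8. Blum wins 8–1.
Ekwueme vs Chen: Ekwueme preferred on 1 ballot; Chen wins 8–1.
Ruiz vs Blum: 0 to 9, Blum.
Ruiz vs Chen: Ruiz preferred on 1 ballot; Chen wins 8–1.
Blum vs Chen: 1+1+6+1 = 9 for Blum, 0 for Chen — Blum by 9–0.
Only Blum has no losses; Blum is the Condorcet winner.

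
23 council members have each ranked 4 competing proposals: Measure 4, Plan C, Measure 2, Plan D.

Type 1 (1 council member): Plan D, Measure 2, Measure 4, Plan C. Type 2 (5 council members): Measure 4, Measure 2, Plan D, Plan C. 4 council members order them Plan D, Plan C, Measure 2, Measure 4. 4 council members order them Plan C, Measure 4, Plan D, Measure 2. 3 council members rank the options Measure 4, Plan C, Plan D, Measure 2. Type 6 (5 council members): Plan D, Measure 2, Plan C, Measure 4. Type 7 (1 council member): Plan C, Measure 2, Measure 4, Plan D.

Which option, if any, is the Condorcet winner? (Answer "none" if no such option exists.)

none

Check each pair by majority over 23 ballots:
Measure 4–Plan C: Plan C 14–9.
Measure 4 vs Measure 2: 12 to 11, Measure 4.
Measure 4 vs Plan D: Measure 4 wins 13–10.
Plan C vs Measure 2: Plan C preferred on 4+4+3+1 = 12 ballots; Plan C wins 12–11.
Plan C–Plan D: Plan D 15–8.
Measure 2–Plan D: Plan D 17–6.
No option is unbeaten: Measure 4 loses to Plan C; Plan C loses to Plan D; Measure 2 loses to Measure 4; Plan D loses to Measure 4. In particular Measure 4 → Plan D → Plan C → Measure 4 is a majority cycle — no Condorcet winner exists.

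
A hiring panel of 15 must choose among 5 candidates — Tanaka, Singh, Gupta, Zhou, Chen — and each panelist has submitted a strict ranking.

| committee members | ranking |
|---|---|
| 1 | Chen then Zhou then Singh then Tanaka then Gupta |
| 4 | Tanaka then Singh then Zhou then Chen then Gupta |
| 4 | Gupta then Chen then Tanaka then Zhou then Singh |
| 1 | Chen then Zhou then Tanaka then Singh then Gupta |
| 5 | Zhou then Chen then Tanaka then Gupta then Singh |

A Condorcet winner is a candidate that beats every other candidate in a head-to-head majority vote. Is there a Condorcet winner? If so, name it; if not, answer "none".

none

Check each pair by majority over 15 ballots:
Tanaka vs Singh: Tanaka is ranked higher on 4+4+1+5 = 14 ballots, Singh on 1. Tanaka wins 14–1.
Tanaka vs Gupta: 1+4+1+5 = 11 for Tanaka, 4 for Gupta — Tanaka by 11–4.
Tanaka vs Zhou: Tanaka is ranked higher on 4+4 = 8 ballots, Zhou on 7. Tanaka wins 8–7.
Tanaka vs Chen: 4 to 11, Chen.
Singh vs Gupta: 6 to 9, Gupta.
Singh vs Zhou: Singh preferred on 4 ballots; Zhou wins 11–4.
Singh vs Chen: 4 for Singh, 11 for Chen — Chen by 11–4.
Gupta vs Zhou: 4 for Gupta, 11 for Zhou — Zhou by 11–4.
Gupta vs Chen: 4 to 11, Chen.
Zhou vs Chen: 9 to 6, Zhou.
Every candidate loses at least once (Tanaka loses to Chen; Singh loses to Tanaka; Gupta loses to Tanaka; Zhou loses to Tanaka; Chen loses to Zhou). The majority relation contains the cycle Tanaka → Zhou → Chen → Tanaka, so there is no Condorcet winner.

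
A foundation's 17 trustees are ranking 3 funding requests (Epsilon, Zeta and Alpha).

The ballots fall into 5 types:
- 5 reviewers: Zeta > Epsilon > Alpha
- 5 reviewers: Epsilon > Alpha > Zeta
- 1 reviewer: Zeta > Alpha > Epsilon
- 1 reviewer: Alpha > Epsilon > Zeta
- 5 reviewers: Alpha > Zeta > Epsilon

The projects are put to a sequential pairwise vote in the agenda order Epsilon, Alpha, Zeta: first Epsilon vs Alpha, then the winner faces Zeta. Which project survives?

Zeta

Round 1: Epsilon vs Alpha — 10–7, Epsilon advances.
Round 2: Epsilon vs Zeta — 6–11, Zeta advances.
The agenda winner is Zeta.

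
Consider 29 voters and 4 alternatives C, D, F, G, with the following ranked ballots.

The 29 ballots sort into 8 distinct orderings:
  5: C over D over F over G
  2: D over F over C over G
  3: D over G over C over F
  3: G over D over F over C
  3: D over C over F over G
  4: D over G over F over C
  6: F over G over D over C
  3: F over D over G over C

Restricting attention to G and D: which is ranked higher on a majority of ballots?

D

Ballots ranking G above D: 3 + 6 = 9.
Ballots ranking D above G: 29 − 9 = 20.
D wins the head-to-head 20–9.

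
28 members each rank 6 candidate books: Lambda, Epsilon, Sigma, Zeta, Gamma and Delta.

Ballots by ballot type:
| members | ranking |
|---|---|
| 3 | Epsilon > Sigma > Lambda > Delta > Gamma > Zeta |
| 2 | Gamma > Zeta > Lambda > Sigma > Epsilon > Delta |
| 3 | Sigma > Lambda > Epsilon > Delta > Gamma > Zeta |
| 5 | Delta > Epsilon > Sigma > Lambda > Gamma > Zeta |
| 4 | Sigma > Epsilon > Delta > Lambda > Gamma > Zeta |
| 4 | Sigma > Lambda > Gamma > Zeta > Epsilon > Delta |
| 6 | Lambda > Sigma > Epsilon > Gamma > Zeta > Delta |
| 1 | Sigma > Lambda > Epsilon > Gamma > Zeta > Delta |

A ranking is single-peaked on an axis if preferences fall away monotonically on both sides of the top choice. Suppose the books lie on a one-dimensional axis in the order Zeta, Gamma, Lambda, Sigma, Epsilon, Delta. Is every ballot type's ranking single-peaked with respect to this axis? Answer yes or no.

yes

Axis positions: Zeta=1, Gamma=2, Lambda=3, Sigma=4, Epsilon=5, Delta=6.
Ballot type 1 (peak Epsilon at position 5): ranking walks positions 5-4-3-6-2-1, expanding outward from the peak — single-peaked.
Ballot type 2 (peak Gamma at position 2): ranking walks positions 2-1-3-4-5-6, expanding outward from the peak — single-peaked.
Ballot type 3 (peak Sigma at position 4): ranking walks positions 4-3-5-6-2-1, expanding outward from the peak — single-peaked.
Ballot type 4 (peak Delta at position 6): ranking walks positions 6-5-4-3-2-1, expanding outward from the peak — single-peaked.
Ballot type 5 (peak Sigma at position 4): ranking walks positions 4-5-6-3-2-1, expanding outward from the peak — single-peaked.
Ballot type 6 (peak Sigma at position 4): ranking walks positions 4-3-2-1-5-6, expanding outward from the peak — single-peaked.
Ballot type 7 (peak Lambda at position 3): ranking walks positions 3-4-5-2-1-6, expanding outward from the peak — single-peaked.
Ballot type 8 (peak Sigma at position 4): ranking walks positions 4-3-5-2-1-6, expanding outward from the peak — single-peaked.
Every ranking is single-peaked on this axis.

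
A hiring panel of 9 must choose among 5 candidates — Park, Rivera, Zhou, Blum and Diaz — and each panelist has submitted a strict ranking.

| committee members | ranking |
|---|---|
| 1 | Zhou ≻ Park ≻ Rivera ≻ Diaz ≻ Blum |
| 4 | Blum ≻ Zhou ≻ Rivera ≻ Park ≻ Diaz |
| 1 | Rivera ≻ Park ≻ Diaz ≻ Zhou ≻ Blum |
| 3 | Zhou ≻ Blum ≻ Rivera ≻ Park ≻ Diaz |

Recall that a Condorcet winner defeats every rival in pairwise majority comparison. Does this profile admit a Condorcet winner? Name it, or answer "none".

Zhou

Check each pair by majority over 9 ballots:
Park vs Rivera: Rivera, 8–1.
Park vs Zhou: Zhou wins 8–1.
Park–Blum: Blum 7–2.
Park vs Diaz: Park wins 9–0.
Rivera vs Zhou: Zhou, 8–1.
Rivera vs Blum: Blum, 7–2.
Rivera vs Diaz: Rivera wins 9–0.
Zhou–Blum: Zhou 5–4.
Zhou–Diaz: Zhou 8–1.
Blum vs Diaz: Blum, 7–2.
Zhou wins every pairwise contest, so Zhou is the Condorcet winner.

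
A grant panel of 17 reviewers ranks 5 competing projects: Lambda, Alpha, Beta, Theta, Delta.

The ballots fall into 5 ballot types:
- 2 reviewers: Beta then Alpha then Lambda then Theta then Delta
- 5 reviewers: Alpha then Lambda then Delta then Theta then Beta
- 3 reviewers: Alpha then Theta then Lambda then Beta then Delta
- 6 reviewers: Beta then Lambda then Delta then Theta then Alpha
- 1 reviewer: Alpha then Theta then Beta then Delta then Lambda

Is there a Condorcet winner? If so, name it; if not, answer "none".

Head-to-head results (17 reviewers):
Lambda vs Alpha: Alpha wins 11–6.
Lambda vs Beta: Beta wins 9–8.
Lambda vs Theta: Lambda, 13–4.
Lambda vs Delta: Lambda wins 16–1.
Alpha vs Beta: Alpha wins 9–8.
Alpha–Theta: Alpha 11–6.
Alpha vs Delta: Alpha, 11–6.
Beta vs Theta: Theta, 9–8.
Beta vs Delta: Beta wins 12–5.
Theta–Delta: Delta 11–6.
Alpha defeats every rival head-to-head and is the Condorcet winner.

Alpha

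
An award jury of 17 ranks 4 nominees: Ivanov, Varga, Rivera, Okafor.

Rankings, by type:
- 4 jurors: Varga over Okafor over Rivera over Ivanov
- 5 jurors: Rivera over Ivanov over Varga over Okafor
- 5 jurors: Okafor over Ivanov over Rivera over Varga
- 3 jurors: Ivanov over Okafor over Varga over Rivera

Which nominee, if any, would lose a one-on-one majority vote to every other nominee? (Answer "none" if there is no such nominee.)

none

Pairwise majorities:
Ivanov vs Varga: Ivanov, 13–4.
Ivanov vs Rivera: Ivanov preferred on 5+3 = 8 ballots; Rivera wins 9–8.
Ivanov vs Okafor: 8 to 9, Okafor.
Varga vs Rivera: Varga preferred on 4+3 = 7 ballots; Rivera wins 10–7.
Varga–Okafor: Varga 9–8.
Rivera–Okafor: Okafor 12–5.
Each nominee has at least one pairwise win (Ivanov beats Varga; Varga beats Okafor; Rivera beats Ivanov; Okafor beats Ivanov) — no Condorcet loser.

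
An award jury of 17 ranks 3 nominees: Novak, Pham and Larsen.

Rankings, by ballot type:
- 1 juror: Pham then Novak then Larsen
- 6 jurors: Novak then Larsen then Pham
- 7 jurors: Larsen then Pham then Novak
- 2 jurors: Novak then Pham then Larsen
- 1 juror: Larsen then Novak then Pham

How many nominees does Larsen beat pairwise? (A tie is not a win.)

Larsen against each rival (17 jurors):
Larsen vs Novak: Novak wins 9–8.
Larsen vs Pham: Larsen wins 14–3.
Larsen beats Pham; loses to Novak — 1 pairwise win.

1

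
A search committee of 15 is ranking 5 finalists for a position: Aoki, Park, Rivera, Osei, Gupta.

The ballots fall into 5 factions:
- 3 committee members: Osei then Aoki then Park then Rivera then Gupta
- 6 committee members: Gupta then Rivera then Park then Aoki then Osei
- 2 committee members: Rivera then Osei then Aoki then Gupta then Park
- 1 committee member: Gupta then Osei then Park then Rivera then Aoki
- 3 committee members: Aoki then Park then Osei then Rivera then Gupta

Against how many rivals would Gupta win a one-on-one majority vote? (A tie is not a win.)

1

Gupta against each rival (15 committee members):
Gupta–Aoki: Aoki 8–7.
Gupta vs Park: 6+2+1 = 9 for Gupta, 6 for Park — Gupta by 9–6.
Gupta vs Rivera: Gupta preferred on 6+1 = 7 ballots; Rivera wins 8–7.
Gupta vs Osei: Gupta is ranked higher on 6+1 = 7 ballots, Osei on 8. Osei wins 8–7.
Gupta beats Park; loses to Aoki, Rivera, Osei — 1 pairwise win.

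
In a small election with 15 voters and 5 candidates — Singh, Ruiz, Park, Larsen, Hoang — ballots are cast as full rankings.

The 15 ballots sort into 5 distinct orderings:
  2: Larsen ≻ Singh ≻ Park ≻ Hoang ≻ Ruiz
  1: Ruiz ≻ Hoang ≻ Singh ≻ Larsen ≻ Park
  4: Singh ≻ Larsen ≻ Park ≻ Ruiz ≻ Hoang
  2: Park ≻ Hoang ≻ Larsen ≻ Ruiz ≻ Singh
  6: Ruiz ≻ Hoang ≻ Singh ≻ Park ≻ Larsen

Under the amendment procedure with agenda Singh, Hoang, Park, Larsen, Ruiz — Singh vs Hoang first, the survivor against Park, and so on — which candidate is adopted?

Park

Round 1: Singh vs Hoang — 6–9, Hoang advances.
Round 2: Hoang vs Park — 7–8, Park advances.
Round 3: Park vs Larsen — 8–7, Park advances.
Round 4: Park vs Ruiz — 8–7, Park advances.
Park survives the agenda.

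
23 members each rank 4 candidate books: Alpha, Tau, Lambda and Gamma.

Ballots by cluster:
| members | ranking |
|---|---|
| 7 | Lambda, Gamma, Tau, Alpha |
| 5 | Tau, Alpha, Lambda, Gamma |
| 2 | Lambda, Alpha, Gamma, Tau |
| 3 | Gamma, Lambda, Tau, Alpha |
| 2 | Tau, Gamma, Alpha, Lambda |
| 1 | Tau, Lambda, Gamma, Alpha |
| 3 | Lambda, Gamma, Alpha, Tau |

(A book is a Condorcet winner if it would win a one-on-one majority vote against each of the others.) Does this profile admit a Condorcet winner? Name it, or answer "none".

Lambda

Check each pair by majority over 23 ballots:
Alpha–Tau: Tau 18–5.
Alpha vs Lambda: Lambda wins 16–7.
Alpha vs Gamma: Gamma wins 16–7.
Tau vs Lambda: Lambda wins 15–8.
Tau vs Gamma: Gamma wins 15–8.
Lambda vs Gamma: Lambda, 18–5.
Lambda defeats every rival head-to-head and is the Condorcet winner.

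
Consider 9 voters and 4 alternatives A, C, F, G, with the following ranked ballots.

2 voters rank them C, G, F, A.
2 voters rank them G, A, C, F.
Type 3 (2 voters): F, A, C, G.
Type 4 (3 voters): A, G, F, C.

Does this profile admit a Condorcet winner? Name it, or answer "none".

A

Head-to-head results (9 voters):
A–C: A 7–2.
A vs F: A wins 5–4.
A vs G: A wins 5–4.
C vs F: F wins 5–4.
C–G: G 5–4.
F vs G: G wins 7–2.
Only A has no losses; A is the Condorcet winner.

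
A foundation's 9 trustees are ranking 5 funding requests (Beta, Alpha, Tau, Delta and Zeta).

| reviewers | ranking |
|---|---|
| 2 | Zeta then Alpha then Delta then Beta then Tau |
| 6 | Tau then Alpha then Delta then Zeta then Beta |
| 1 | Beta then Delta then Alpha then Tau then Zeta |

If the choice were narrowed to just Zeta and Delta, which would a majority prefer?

Ballots ranking Zeta above Delta: 2.
Ballots ranking Delta above Zeta: 9 − 2 = 7.
Delta wins the head-to-head 7–2.

Delta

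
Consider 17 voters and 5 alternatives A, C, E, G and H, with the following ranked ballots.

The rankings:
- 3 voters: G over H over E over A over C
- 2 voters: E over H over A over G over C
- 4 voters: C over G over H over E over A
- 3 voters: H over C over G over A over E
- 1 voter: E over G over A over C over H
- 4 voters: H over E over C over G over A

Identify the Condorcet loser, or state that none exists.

Pairwise majorities:
A vs C: 3+2+1 = 6 for A, 11 for C — C by 11–6.
A–E: E 14–3.
A vs G: 2 for A, 15 for G — G by 15–2.
A vs H: A is ranked higher on 1 ballot, H on 16. H wins 16–1.
C vs E: E wins 10–7.
C vs G: C preferred on 4+3+4 = 11 ballots; C wins 11–6.
C–H: H 12–5.
E vs G: G wins 10–7.
E vs H: 3 to 14, H.
G vs H: G preferred on 3+4+1 = 8 ballots; H wins 9–8.
Only A has no wins; A is the Condorcet loser.

A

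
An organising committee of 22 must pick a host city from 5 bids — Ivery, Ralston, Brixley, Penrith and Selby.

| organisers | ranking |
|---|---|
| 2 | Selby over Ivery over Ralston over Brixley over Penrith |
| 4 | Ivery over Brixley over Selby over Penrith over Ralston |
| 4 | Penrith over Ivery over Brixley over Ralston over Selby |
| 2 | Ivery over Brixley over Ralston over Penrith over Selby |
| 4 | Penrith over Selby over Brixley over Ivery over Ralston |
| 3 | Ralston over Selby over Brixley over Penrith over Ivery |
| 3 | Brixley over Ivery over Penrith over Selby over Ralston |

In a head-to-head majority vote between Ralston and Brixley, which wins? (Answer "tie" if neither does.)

Brixley

Ballots ranking Ralston above Brixley: 2 + 3 = 5.
Ballots ranking Brixley above Ralston: 22 − 5 = 17.
Brixley wins the head-to-head 17–5.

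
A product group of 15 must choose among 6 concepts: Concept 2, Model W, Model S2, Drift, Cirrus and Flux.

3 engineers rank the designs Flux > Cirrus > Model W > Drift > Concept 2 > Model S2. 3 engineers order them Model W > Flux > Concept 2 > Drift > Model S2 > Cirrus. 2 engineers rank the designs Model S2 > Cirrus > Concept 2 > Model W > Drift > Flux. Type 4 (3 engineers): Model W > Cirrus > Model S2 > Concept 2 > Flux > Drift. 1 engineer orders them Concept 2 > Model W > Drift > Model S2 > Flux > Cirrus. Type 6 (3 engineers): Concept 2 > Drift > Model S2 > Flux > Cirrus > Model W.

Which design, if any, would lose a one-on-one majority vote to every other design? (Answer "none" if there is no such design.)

Head-to-head results (15 engineers):
Concept 2 vs Model W: 2+1+3 = 6 for Concept 2, 9 for Model W — Model W by 9–6.
Concept 2 vs Model S2: 10 to 5, Concept 2.
Concept 2 vs Drift: Concept 2 wins 12–3.
Concept 2 vs Cirrus: 7 to 8, Cirrus.
Concept 2 vs Flux: Concept 2 wins 9–6.
Model W vs Model S2: 3+3+3+1 = 10 for Model W, 5 for Model S2 — Model W by 10–5.
Model W–Drift: Model W 12–3.
Model W vs Cirrus: 7 to 8, Cirrus.
Model W vs Flux: 3+2+3+1 = 9 for Model W, 6 for Flux — Model W by 9–6.
Model S2 vs Drift: Drift wins 10–5.
Model S2 vs Cirrus: Model S2 preferred on 3+2+1+3 = 9 ballots; Model S2 wins 9–6.
Model S2 vs Flux: 2+3+1+3 = 9 for Model S2, 6 for Flux — Model S2 by 9–6.
Drift vs Cirrus: Drift is ranked higher on 3+1+3 = 7 ballots, Cirrus on 8. Cirrus wins 8–7.
Drift vs Flux: Flux wins 9–6.
Cirrus vs Flux: Cirrus preferred on 2+3 = 5 ballots; Flux wins 10–5.
Every design wins at least one matchup (Concept 2 beats Model S2; Model W beats Concept 2; Model S2 beats Cirrus; Drift beats Model S2; Cirrus beats Concept 2; Flux beats Drift), so there is no Condorcet loser.

none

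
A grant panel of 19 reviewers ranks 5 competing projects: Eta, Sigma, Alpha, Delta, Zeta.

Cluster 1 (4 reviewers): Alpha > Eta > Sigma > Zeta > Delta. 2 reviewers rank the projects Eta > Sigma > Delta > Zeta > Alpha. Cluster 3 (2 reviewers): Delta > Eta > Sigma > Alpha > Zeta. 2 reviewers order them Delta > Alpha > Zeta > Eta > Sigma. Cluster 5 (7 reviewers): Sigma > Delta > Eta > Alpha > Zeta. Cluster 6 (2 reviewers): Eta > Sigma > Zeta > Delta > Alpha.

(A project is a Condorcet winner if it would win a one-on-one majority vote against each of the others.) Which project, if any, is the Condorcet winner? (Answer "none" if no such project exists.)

none

Head-to-head results (19 reviewers):
Eta vs Sigma: 12 to 7, Eta.
Eta vs Alpha: Eta is ranked higher on 2+2+7+2 = 13 ballots, Alpha on 6. Eta wins 13–6.
Eta vs Delta: Eta preferred on 4+2+2 = 8 ballots; Delta wins 11–8.
Eta vs Zeta: Eta is ranked higher on 4+2+2+7+2 = 17 ballots, Zeta on 2. Eta wins 17–2.
Sigma vs Alpha: 2+2+7+2 = 13 for Sigma, 6 for Alpha — Sigma by 13–6.
Sigma vs Delta: 4+2+7+2 = 15 for Sigma, 4 for Delta — Sigma by 15–4.
Sigma vs Zeta: 17 to 2, Sigma.
Alpha vs Delta: Alpha is ranked higher on 4 ballots, Delta on 15. Delta wins 15–4.
Alpha vs Zeta: 4+2+2+7 = 15 for Alpha, 4 for Zeta — Alpha by 15–4.
Delta vs Zeta: Delta preferred on 2+2+2+7 = 13 ballots; Delta wins 13–6.
Every project loses at least once (Eta loses to Delta; Sigma loses to Eta; Alpha loses to Eta; Delta loses to Sigma; Zeta loses to Eta). The majority relation contains the cycle Eta → Sigma → Delta → Eta, so there is no Condorcet winner.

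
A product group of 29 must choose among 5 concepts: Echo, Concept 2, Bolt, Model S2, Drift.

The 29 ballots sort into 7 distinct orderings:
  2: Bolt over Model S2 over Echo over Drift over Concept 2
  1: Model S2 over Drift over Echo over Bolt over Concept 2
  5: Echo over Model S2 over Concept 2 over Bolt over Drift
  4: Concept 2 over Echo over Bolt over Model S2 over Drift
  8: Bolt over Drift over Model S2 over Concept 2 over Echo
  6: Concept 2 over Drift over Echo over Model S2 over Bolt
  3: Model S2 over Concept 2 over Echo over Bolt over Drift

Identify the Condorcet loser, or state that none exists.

none

Pairwise majorities:
Echo vs Concept 2: Concept 2, 21–8.
Echo vs Bolt: 19 to 10, Echo.
Echo vs Model S2: Echo preferred on 5+4+6 = 15 ballots; Echo wins 15–14.
Echo vs Drift: 14 to 15, Drift.
Concept 2 vs Bolt: Concept 2, 18–11.
Concept 2 vs Model S2: Model S2, 19–10.
Concept 2 vs Drift: Concept 2 wins 18–11.
Bolt vs Model S2: Bolt is ranked higher on 2+4+8 = 14 ballots, Model S2 on 15. Model S2 wins 15–14.
Bolt vs Drift: Bolt, 22–7.
Model S2 vs Drift: Model S2 wins 15–14.
No design is winless: Echo beats Bolt; Concept 2 beats Echo; Bolt beats Drift; Model S2 beats Concept 2; Drift beats Echo. There is no Condorcet loser.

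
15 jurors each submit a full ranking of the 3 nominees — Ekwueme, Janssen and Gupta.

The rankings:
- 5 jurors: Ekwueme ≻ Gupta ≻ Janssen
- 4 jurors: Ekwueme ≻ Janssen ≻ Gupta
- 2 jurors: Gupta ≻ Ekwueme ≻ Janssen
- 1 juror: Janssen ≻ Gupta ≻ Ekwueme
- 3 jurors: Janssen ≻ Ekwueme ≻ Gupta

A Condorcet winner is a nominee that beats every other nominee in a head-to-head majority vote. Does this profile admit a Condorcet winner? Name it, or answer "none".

Pairwise majorities:
Ekwueme vs Janssen: Ekwueme is ranked higher on 5+4+2 = 11 ballots, Janssen on 4. Ekwueme wins 11–4.
Ekwueme vs Gupta: Ekwueme preferred on 5+4+3 = 12 ballots; Ekwueme wins 12–3.
Janssen vs Gupta: 8 to 7, Janssen.
Ekwueme beats each of Janssen, Gupta — Ekwueme is the Condorcet winner.

Ekwueme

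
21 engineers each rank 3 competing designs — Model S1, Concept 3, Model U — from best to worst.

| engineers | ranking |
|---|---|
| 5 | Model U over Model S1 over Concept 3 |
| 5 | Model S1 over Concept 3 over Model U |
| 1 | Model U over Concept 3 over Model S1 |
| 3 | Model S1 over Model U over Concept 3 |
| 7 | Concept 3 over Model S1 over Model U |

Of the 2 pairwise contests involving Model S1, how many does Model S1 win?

Model S1 against each rival (21 engineers):
Model S1 vs Concept 3: Model S1 is ranked higher on 5+5+3 = 13 ballots, Concept 3 on 8. Model S1 wins 13–8.
Model S1 vs Model U: Model S1, 15–6.
Model S1 beats Concept 3, Model U — 2 pairwise wins.

2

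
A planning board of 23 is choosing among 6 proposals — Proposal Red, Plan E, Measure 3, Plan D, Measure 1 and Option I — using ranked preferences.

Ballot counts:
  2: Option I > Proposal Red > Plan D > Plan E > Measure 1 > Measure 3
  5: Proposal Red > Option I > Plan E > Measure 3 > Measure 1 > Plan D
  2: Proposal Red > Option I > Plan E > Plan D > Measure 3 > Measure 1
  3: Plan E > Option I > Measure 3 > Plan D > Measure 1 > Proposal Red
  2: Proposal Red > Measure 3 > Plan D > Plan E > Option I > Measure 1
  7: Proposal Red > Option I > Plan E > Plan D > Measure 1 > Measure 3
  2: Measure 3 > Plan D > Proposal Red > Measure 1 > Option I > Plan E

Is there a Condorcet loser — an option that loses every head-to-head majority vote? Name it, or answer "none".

Pairwise majorities:
Proposal Red vs Plan E: Proposal Red is ranked higher on 2+5+2+2+7+2 = 20 ballots, Plan E on 3. Proposal Red wins 20–3.
Proposal Red vs Measure 3: Proposal Red wins 18–5.
Proposal Red vs Plan D: Proposal Red, 18–5.
Proposal Red–Measure 1: Proposal Red 20–3.
Proposal Red vs Option I: Proposal Red wins 18–5.
Plan E vs Measure 3: Plan E wins 19–4.
Plan E vs Plan D: 5+2+3+7 = 17 for Plan E, 6 for Plan D — Plan E by 17–6.
Plan E vs Measure 1: 2+5+2+3+2+7 = 21 for Plan E, 2 for Measure 1 — Plan E by 21–2.
Plan E vs Option I: Plan E preferred on 3+2 = 5 ballots; Option I wins 18–5.
Measure 3 vs Plan D: Measure 3 is ranked higher on 5+3+2+2 = 12 ballots, Plan D on 11. Measure 3 wins 12–11.
Measure 3 vs Measure 1: Measure 3 wins 14–9.
Measure 3 vs Option I: Option I wins 19–4.
Plan D vs Measure 1: Plan D, 18–5.
Plan D vs Option I: 2+2 = 4 for Plan D, 19 for Option I — Option I by 19–4.
Measure 1 vs Option I: Option I wins 21–2.
Only Measure 1 has no wins; Measure 1 is the Condorcet loser.

Measure 1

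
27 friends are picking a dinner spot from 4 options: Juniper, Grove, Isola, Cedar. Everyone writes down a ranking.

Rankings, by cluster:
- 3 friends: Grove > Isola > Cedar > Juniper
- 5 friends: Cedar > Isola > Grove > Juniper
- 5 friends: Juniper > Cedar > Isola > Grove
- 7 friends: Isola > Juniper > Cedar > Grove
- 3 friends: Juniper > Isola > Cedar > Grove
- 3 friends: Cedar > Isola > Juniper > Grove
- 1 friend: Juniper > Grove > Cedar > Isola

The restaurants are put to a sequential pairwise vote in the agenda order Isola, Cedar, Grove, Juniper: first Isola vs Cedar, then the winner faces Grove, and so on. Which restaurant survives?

Juniper

Round 1: Isola vs Cedar — 13–14, Cedar advances.
Round 2: Cedar vs Grove — 23–4, Cedar advances.
Round 3: Cedar vs Juniper — 11–16, Juniper advances.
The agenda winner is Juniper.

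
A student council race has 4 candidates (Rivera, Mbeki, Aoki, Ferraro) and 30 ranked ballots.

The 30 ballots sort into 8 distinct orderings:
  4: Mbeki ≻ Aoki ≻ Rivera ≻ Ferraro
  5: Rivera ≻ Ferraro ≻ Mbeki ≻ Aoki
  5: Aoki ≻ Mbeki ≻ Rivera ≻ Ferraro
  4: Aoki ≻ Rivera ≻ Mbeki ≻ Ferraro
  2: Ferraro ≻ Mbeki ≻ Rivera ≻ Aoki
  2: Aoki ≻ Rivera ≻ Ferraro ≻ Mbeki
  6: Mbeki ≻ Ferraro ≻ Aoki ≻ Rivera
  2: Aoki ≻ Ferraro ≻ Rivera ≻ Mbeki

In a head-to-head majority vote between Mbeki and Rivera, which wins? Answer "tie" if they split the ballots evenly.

Ballots ranking Mbeki above Rivera: 4 + 5 + 2 + 6 = 17.
Ballots ranking Rivera above Mbeki: 30 − 17 = 13.
Mbeki wins the head-to-head 17–13.

Mbeki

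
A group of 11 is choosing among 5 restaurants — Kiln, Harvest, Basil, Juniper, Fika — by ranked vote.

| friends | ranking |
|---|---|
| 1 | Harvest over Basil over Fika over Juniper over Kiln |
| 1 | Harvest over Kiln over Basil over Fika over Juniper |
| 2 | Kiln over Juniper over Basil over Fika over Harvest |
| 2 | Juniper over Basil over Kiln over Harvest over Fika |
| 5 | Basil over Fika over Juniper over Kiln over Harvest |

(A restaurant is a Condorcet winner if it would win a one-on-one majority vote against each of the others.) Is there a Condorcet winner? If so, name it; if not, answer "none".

Basil

Pairwise majorities:
Kiln vs Harvest: 9 to 2, Kiln.
Kiln vs Basil: Kiln is ranked higher on 1+2 = 3 ballots, Basil on 8. Basil wins 8–3.
Kiln vs Juniper: Kiln is ranked higher on 1+2 = 3 ballots, Juniper on 8. Juniper wins 8–3.
Kiln vs Fika: Fika wins 6–5.
Harvest vs Basil: Basil wins 9–2.
Harvest vs Juniper: Juniper, 9–2.
Harvest vs Fika: Fika, 7–4.
Basil–Juniper: Basil 7–4.
Basil vs Fika: Basil, 11–0.
Juniper–Fika: Fika 7–4.
Basil wins every pairwise contest, so Basil is the Condorcet winner.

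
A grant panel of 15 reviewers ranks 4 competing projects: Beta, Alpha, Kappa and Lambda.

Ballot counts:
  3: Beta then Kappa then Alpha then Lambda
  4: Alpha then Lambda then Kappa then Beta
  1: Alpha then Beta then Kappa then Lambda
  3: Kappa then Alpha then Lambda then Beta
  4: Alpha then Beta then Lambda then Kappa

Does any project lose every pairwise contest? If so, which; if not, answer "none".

Kappa

Pairwise majorities:
Beta vs Alpha: 3 for Beta, 12 for Alpha — Alpha by 12–3.
Beta–Kappa: Beta 8–7.
Beta vs Lambda: Beta is ranked higher on 3+1+4 = 8 ballots, Lambda on 7. Beta wins 8–7.
Alpha–Kappa: Alpha 9–6.
Alpha vs Lambda: Alpha preferred on 3+4+1+3+4 = 15 ballots; Alpha wins 15–0.
Kappa vs Lambda: Lambda, 8–7.
Kappa loses to every other project — it is the Condorcet loser.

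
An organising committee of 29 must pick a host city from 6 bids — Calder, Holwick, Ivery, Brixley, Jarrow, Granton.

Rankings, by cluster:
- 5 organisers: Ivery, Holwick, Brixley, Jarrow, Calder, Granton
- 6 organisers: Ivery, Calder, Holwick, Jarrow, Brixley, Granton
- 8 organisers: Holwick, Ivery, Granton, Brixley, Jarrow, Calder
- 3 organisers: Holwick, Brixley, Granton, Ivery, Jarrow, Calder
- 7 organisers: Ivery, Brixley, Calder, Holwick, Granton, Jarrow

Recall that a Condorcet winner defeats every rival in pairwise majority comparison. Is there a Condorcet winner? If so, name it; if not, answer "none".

Ivery

Check each pair by majority over 29 ballots:
Calder–Holwick: Holwick 16–13.
Calder vs Ivery: Ivery wins 29–0.
Calder vs Brixley: Brixley wins 23–6.
Calder vs Jarrow: Jarrow, 16–13.
Calder vs Granton: Calder, 18–11.
Holwick vs Ivery: Ivery wins 18–11.
Holwick vs Brixley: Holwick wins 22–7.
Holwick vs Jarrow: Holwick wins 29–0.
Holwick vs Granton: Holwick wins 29–0.
Ivery vs Brixley: Ivery wins 26–3.
Ivery–Jarrow: Ivery 29–0.
Ivery vs Granton: Ivery wins 26–3.
Brixley–Jarrow: Brixley 23–6.
Brixley–Granton: Brixley 21–8.
Jarrow–Granton: Granton 18–11.
Only Ivery has no losses; Ivery is the Condorcet winner.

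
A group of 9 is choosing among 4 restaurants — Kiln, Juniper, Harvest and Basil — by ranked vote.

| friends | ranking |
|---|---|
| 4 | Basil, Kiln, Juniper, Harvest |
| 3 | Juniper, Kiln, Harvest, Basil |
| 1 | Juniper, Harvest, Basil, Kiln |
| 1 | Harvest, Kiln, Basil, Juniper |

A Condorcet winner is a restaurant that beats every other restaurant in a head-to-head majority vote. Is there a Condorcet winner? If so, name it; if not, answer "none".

Head-to-head results (9 friends):
Kiln vs Juniper: 4+1 = 5 for Kiln, 4 for Juniper — Kiln by 5–4.
Kiln vs Harvest: 7 to 2, Kiln.
Kiln vs Basil: Kiln preferred on 3+1 = 4 ballots; Basil wins 5–4.
Juniper vs Harvest: 4+3+1 = 8 for Juniper, 1 for Harvest — Juniper by 8–1.
Juniper vs Basil: 3+1 = 4 for Juniper, 5 for Basil — Basil by 5–4.
Harvest vs Basil: 3+1+1 = 5 for Harvest, 4 for Basil — Harvest by 5–4.
No restaurant is unbeaten: Kiln loses to Basil; Juniper loses to Kiln; Harvest loses to Kiln; Basil loses to Harvest. In particular Kiln beats Harvest beats Basil beats Kiln is a majority cycle — no Condorcet winner exists.

none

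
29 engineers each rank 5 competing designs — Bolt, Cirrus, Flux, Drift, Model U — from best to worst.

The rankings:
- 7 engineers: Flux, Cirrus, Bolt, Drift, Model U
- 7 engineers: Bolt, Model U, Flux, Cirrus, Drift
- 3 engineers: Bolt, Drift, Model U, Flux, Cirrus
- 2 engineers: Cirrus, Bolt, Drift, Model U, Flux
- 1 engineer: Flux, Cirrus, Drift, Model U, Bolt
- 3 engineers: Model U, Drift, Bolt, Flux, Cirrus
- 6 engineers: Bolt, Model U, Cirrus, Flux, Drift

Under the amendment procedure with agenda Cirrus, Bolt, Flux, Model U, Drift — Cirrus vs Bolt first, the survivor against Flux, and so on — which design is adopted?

Round 1: Cirrus vs Bolt — 10–19, Bolt advances.
Round 2: Bolt vs Flux — 21–8, Bolt advances.
Round 3: Bolt vs Model U — 25–4, Bolt advances.
Round 4: Bolt vs Drift — 25–4, Bolt advances.
The agenda winner is Bolt.

Bolt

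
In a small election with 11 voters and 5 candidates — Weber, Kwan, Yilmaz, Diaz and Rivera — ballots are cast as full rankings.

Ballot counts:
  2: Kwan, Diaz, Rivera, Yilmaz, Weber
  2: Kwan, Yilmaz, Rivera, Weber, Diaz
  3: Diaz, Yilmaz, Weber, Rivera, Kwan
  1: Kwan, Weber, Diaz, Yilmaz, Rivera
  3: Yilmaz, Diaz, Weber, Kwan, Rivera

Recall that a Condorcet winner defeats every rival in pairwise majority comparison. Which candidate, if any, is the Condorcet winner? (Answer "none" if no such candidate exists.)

Head-to-head results (11 voters):
Weber–Kwan: Weber 6–5.
Weber vs Yilmaz: Yilmaz, 10–1.
Weber vs Diaz: Diaz, 8–3.
Weber vs Rivera: Weber, 7–4.
Kwan vs Yilmaz: Kwan is ranked higher on 2+2+1 = 5 ballots, Yilmaz on 6. Yilmaz wins 6–5.
Kwan vs Diaz: Kwan is ranked higher on 2+2+1 = 5 ballots, Diaz on 6. Diaz wins 6–5.
Kwan vs Rivera: 2+2+1+3 = 8 for Kwan, 3 for Rivera — Kwan by 8–3.
Yilmaz vs Diaz: Diaz wins 6–5.
Yilmaz–Rivera: Yilmaz 9–2.
Diaz vs Rivera: Diaz is ranked higher on 2+3+1+3 = 9 ballots, Rivera on 2. Diaz wins 9–2.
Diaz beats each of Weber, Kwan, Yilmaz, Rivera — Diaz is the Condorcet winner.

Diaz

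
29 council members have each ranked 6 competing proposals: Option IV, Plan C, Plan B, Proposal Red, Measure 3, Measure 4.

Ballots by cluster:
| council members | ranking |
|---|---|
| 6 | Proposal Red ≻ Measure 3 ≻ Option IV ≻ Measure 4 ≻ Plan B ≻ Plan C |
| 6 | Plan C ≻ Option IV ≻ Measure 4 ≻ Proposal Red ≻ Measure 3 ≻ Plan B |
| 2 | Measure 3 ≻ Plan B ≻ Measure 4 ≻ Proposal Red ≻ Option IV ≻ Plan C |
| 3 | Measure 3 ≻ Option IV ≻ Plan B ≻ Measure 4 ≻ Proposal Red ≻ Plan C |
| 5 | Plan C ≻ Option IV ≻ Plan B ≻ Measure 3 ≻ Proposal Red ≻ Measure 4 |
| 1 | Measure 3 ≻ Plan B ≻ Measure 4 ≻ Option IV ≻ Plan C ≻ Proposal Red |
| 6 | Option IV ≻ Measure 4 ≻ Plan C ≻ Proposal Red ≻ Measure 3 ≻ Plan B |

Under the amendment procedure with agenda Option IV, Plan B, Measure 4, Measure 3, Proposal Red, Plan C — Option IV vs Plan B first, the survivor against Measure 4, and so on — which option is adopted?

Round 1: Option IV vs Plan B — 26–3, Option IV advances.
Round 2: Option IV vs Measure 4 — 26–3, Option IV advances.
Round 3: Option IV vs Measure 3 — 17–12, Option IV advances.
Round 4: Option IV vs Proposal Red — 21–8, Option IV advances.
Round 5: Option IV vs Plan C — 18–11, Option IV advances.
Option IV survives the agenda.

Option IV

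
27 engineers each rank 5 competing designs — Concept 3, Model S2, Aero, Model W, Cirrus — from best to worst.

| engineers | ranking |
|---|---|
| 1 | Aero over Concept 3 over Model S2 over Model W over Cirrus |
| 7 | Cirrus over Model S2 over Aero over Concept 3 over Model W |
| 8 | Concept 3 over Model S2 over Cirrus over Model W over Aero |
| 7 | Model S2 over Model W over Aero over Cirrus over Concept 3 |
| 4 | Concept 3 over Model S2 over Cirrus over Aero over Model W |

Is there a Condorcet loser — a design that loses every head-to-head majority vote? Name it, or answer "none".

none

Head-to-head results (27 engineers):
Concept 3–Model S2: Model S2 14–13.
Concept 3 vs Aero: Concept 3 is ranked higher on 8+4 = 12 ballots, Aero on 15. Aero wins 15–12.
Concept 3 vs Model W: Concept 3, 20–7.
Concept 3 vs Cirrus: Cirrus, 14–13.
Model S2 vs Aero: 26 to 1, Model S2.
Model S2–Model W: Model S2 27–0.
Model S2 vs Cirrus: Model S2 wins 20–7.
Aero vs Model W: Aero is ranked higher on 1+7+4 = 12 ballots, Model W on 15. Model W wins 15–12.
Aero vs Cirrus: Aero is ranked higher on 1+7 = 8 ballots, Cirrus on 19. Cirrus wins 19–8.
Model W vs Cirrus: 1+7 = 8 for Model W, 19 for Cirrus — Cirrus by 19–8.
Each design has at least one pairwise win (Concept 3 beats Model W; Model S2 beats Concept 3; Aero beats Concept 3; Model W beats Aero; Cirrus beats Concept 3) — no Condorcet loser.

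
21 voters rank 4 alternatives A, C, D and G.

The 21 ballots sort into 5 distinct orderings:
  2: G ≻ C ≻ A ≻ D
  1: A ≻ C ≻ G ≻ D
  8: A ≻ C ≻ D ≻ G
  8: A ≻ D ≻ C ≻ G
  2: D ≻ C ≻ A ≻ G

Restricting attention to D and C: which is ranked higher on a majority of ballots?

Ballots ranking D above C: 8 + 2 = 10.
Ballots ranking C above D: 21 − 10 = 11.
C wins the head-to-head 11–10.

C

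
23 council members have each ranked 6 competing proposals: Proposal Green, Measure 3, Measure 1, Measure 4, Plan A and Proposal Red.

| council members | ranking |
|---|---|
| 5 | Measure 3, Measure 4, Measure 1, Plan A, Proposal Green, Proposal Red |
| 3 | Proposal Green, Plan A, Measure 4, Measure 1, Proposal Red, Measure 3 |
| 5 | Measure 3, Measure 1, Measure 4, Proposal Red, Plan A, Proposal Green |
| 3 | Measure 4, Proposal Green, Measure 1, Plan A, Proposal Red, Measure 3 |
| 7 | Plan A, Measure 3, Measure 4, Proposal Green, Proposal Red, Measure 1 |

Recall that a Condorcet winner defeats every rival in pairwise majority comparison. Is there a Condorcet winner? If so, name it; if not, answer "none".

none

Pairwise majorities:
Proposal Green vs Measure 3: Measure 3, 17–6.
Proposal Green vs Measure 1: Proposal Green, 13–10.
Proposal Green–Measure 4: Measure 4 20–3.
Proposal Green vs Plan A: Proposal Green is ranked higher on 3+3 = 6 ballots, Plan A on 17. Plan A wins 17–6.
Proposal Green vs Proposal Red: Proposal Green wins 18–5.
Measure 3 vs Measure 1: 17 to 6, Measure 3.
Measure 3 vs Measure 4: Measure 3 preferred on 5+5+7 = 17 ballots; Measure 3 wins 17–6.
Measure 3 vs Plan A: 5+5 = 10 for Measure 3, 13 for Plan A — Plan A by 13–10.
Measure 3 vs Proposal Red: 17 to 6, Measure 3.
Measure 1 vs Measure 4: 5 to 18, Measure 4.
Measure 1 vs Plan A: 5+5+3 = 13 for Measure 1, 10 for Plan A — Measure 1 by 13–10.
Measure 1 vs Proposal Red: Measure 1, 16–7.
Measure 4 vs Plan A: 13 to 10, Measure 4.
Measure 4 vs Proposal Red: Measure 4 preferred on 5+3+5+3+7 = 23 ballots; Measure 4 wins 23–0.
Plan A vs Proposal Red: Plan A is ranked higher on 5+3+3+7 = 18 ballots, Proposal Red on 5. Plan A wins 18–5.
Every option loses at least once (Proposal Green loses to Measure 3; Measure 3 loses to Plan A; Measure 1 loses to Proposal Green; Measure 4 loses to Measure 3; Plan A loses to Measure 1; Proposal Red loses to Proposal Green). The majority relation contains the cycle Proposal Green > Measure 1 > Plan A > Proposal Green, so there is no Condorcet winner.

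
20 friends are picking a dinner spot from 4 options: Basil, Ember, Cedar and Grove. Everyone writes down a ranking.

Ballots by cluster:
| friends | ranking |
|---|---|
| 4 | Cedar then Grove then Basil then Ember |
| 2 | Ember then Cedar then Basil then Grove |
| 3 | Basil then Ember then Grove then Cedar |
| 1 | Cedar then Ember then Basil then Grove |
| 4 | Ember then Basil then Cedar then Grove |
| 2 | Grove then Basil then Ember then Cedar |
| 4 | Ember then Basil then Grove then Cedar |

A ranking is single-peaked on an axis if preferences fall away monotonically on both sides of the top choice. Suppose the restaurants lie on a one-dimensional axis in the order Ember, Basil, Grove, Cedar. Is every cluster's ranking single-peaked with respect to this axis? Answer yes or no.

Axis positions: Ember=1, Basil=2, Grove=3, Cedar=4.
Cluster 1 (peak Cedar at position 4): ranking walks positions 4-3-2-1, expanding outward from the peak — single-peaked.
Cluster 2: ranking walks positions 1-4-2-3; Cedar is ranked above Basil even though Basil lies between Cedar and the peak Ember on the axis — preferences dip and rise again. Not single-peaked.
Cluster 3 (peak Basil at position 2): ranking walks positions 2-1-3-4, expanding outward from the peak — single-peaked.
Cluster 4: ranking walks positions 4-1-2-3; Ember is ranked above Grove even though Grove lies between Ember and the peak Cedar on the axis — preferences dip and rise again. Not single-peaked.
Cluster 5: ranking walks positions 1-2-4-3; Cedar is ranked above Grove even though Grove lies between Cedar and the peak Ember on the axis — preferences dip and rise again. Not single-peaked.
Cluster 6 (peak Grove at position 3): ranking walks positions 3-2-1-4, expanding outward from the peak — single-peaked.
Cluster 7 (peak Ember at position 1): ranking walks positions 1-2-3-4, expanding outward from the peak — single-peaked.
Cluster 2 violates single-peakedness, so the profile is not single-peaked on this axis.

no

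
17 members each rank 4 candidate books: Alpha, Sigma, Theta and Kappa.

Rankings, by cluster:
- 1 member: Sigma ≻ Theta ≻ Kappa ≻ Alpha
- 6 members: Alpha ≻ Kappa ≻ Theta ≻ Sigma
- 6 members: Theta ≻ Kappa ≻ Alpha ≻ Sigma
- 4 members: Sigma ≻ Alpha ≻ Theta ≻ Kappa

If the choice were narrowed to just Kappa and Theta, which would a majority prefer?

Theta

Ballots ranking Kappa above Theta: 6.
Ballots ranking Theta above Kappa: 17 − 6 = 11.
Theta wins the head-to-head 11–6.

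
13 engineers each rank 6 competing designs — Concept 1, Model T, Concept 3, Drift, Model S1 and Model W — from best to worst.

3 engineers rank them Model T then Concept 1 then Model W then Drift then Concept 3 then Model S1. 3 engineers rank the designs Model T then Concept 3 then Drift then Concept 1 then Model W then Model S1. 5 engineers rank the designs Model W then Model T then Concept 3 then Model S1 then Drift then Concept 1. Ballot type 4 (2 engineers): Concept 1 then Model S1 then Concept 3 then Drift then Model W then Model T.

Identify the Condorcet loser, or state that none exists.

Head-to-head results (13 engineers):
Concept 1 vs Model T: Model T wins 11–2.
Concept 1 vs Concept 3: 3+2 = 5 for Concept 1, 8 for Concept 3 — Concept 3 by 8–5.
Concept 1 vs Drift: 5 to 8, Drift.
Concept 1 vs Model S1: 8 to 5, Concept 1.
Concept 1 vs Model W: Concept 1 wins 8–5.
Model T vs Concept 3: 11 to 2, Model T.
Model T vs Drift: Model T is ranked higher on 3+3+5 = 11 ballots, Drift on 2. Model T wins 11–2.
Model T vs Model S1: Model T, 11–2.
Model T vs Model W: Model W, 7–6.
Concept 3 vs Drift: Concept 3 is ranked higher on 3+5+2 = 10 ballots, Drift on 3. Concept 3 wins 10–3.
Concept 3–Model S1: Concept 3 11–2.
Concept 3 vs Model W: 5 to 8, Model W.
Drift vs Model S1: Model S1, 7–6.
Drift vs Model W: Drift is ranked higher on 3+2 = 5 ballots, Model W on 8. Model W wins 8–5.
Model S1 vs Model W: Model W, 11–2.
No design is winless: Concept 1 beats Model S1; Model T beats Concept 1; Concept 3 beats Concept 1; Drift beats Concept 1; Model S1 beats Drift; Model W beats Model T. There is no Condorcet loser.

none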